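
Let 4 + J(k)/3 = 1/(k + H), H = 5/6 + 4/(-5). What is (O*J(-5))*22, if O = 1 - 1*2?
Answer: 41316/149 ≈ 277.29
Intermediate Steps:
H = 1/30 (H = 5*(⅙) + 4*(-⅕) = ⅚ - ⅘ = 1/30 ≈ 0.033333)
J(k) = -12 + 3/(1/30 + k) (J(k) = -12 + 3/(k + 1/30) = -12 + 3/(1/30 + k))
O = -1 (O = 1 - 2 = -1)
(O*J(-5))*22 = -6*(13 - 60*(-5))/(1 + 30*(-5))*22 = -6*(13 + 300)/(1 - 150)*22 = -6*313/(-149)*22 = -6*(-1)*313/149*22 = -1*(-1878/149)*22 = (1878/149)*22 = 41316/149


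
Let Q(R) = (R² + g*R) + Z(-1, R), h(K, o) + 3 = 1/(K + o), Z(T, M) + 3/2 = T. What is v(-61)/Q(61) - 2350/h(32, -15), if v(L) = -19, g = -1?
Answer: 307613/385 ≈ 799.00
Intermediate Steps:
Z(T, M) = -3/2 + T
h(K, o) = -3 + 1/(K + o)
Q(R) = -5/2 + R² - R (Q(R) = (R² - R) + (-3/2 - 1) = (R² - R) - 5/2 = -5/2 + R² - R)
v(-61)/Q(61) - 2350/h(32, -15) = -19/(-5/2 + 61² - 1*61) - 2350*(32 - 15)/(1 - 3*32 - 3*(-15)) = -19/(-5/2 + 3721 - 61) - 2350*17/(1 - 96 + 45) = -19/7315/2 - 2350/((1/17)*(-50)) = -19*2/7315 - 2350/(-50/17) = -2/385 - 2350*(-17/50) = -2/385 + 799 = 307613/385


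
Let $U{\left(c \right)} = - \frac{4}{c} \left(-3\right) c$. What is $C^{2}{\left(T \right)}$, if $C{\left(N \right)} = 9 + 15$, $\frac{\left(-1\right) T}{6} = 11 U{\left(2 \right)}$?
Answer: $576$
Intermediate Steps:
$U{\left(c \right)} = 12$ ($U{\left(c \right)} = \frac{12}{c} c = 12$)
$T = -792$ ($T = - 6 \cdot 11 \cdot 12 = \left(-6\right) 132 = -792$)
$C{\left(N \right)} = 24$
$C^{2}{\left(T \right)} = 24^{2} = 576$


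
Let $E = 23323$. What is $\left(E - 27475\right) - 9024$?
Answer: $-13176$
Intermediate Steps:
$\left(E - 27475\right) - 9024 = \left(23323 - 27475\right) - 9024 = -4152 - 9024 = -13176$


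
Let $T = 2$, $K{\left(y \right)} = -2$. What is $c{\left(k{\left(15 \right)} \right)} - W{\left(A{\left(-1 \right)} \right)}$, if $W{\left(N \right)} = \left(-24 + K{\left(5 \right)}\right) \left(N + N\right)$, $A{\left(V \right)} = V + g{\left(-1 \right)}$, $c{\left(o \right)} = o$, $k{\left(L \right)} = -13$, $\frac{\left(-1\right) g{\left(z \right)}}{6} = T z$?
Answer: $559$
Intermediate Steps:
$g{\left(z \right)} = - 12 z$ ($g{\left(z \right)} = - 6 \cdot 2 z = - 12 z$)
$A{\left(V \right)} = 12 + V$ ($A{\left(V \right)} = V - -12 = V + 12 = 12 + V$)
$W{\left(N \right)} = - 52 N$ ($W{\left(N \right)} = \left(-24 - 2\right) \left(N + N\right) = - 26 \cdot 2 N = - 52 N$)
$c{\left(k{\left(15 \right)} \right)} - W{\left(A{\left(-1 \right)} \right)} = -13 - - 52 \left(12 - 1\right) = -13 - \left(-52\right) 11 = -13 - -572 = -13 + 572 = 559$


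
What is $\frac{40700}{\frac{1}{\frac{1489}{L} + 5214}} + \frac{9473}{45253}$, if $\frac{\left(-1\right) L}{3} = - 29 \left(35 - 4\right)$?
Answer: $\frac{25902384285572381}{122047341} \approx 2.1223 \cdot 10^{8}$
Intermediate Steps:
$L = 2697$ ($L = - 3 \left(- 29 \left(35 - 4\right)\right) = - 3 \left(\left(-29\right) 31\right) = \left(-3\right) \left(-899\right) = 2697$)
$\frac{40700}{\frac{1}{\frac{1489}{L} + 5214}} + \frac{9473}{45253} = \frac{40700}{\frac{1}{\frac{1489}{2697} + 5214}} + \frac{9473}{45253} = \frac{40700}{\frac{1}{\frac{14063647}{2697}}} + \frac{9473}{45253} = \frac{40700}{\frac{2697}{14063647}} + \frac{9473}{45253} = 40700 \cdot \frac{14063647}{2697} + \frac{9473}{45253} = \frac{572390432900}{2697} + \frac{9473}{45253} = \frac{25902384285572381}{122047341}$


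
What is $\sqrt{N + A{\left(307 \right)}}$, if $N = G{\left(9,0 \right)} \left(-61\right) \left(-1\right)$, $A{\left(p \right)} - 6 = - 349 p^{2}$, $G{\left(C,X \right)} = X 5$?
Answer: $i \sqrt{32892895} \approx 5735.2 i$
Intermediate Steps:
$G{\left(C,X \right)} = 5 X$
$A{\left(p \right)} = 6 - 349 p^{2}$
$N = 0$ ($N = 5 \cdot 0 \left(-61\right) \left(-1\right) = 0 \left(-61\right) \left(-1\right) = 0 \left(-1\right) = 0$)
$\sqrt{N + A{\left(307 \right)}} = \sqrt{0 + \left(6 - 349 \cdot 307^{2}\right)} = \sqrt{0 + \left(6 - 32892901\right)} = \sqrt{0 - 32892895} = \sqrt{-32892895} = i \sqrt{32892895}$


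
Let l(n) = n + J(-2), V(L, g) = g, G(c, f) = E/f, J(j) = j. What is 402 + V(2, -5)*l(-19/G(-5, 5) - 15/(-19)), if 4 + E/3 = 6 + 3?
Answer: 25064/57 ≈ 439.72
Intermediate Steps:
E = 15 (E = -12 + 3*(6 + 3) = -12 + 3*9 = -12 + 27 = 15)
G(c, f) = 15/f
l(n) = -2 + n (l(n) = n - 2 = -2 + n)
402 + V(2, -5)*l(-19/G(-5, 5) - 15/(-19)) = 402 - 5*(-2 + (-19/(15/5) - 15/(-19))) = 402 - 5*(-2 + (-19/(15*(1/5)) - 15*(-1/19))) = 402 - 5*(-2 + (-19/3 + 15/19)) = 402 - 5*(-2 - 316/57) = 402 - 5*(-430/57) = 402 + 2150/57 = 25064/57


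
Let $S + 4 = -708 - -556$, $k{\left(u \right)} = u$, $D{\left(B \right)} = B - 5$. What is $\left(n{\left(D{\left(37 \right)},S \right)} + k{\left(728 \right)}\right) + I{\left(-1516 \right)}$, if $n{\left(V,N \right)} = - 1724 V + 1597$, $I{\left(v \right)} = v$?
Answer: $-54359$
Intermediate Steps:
$D{\left(B \right)} = -5 + B$ ($D{\left(B \right)} = B - 5 = -5 + B$)
$S = -156$ ($S = -4 - 152 = -156$)
$n{\left(V,N \right)} = 1597 - 1724 V$
$\left(n{\left(D{\left(37 \right)},S \right)} + k{\left(728 \right)}\right) + I{\left(-1516 \right)} = \left(\left(1597 - 1724 \left(-5 + 37\right)\right) + 728\right) - 1516 = \left(\left(1597 - 55168\right) + 728\right) - 1516 = \left(-53571 + 728\right) - 1516 = -52843 - 1516 = -54359$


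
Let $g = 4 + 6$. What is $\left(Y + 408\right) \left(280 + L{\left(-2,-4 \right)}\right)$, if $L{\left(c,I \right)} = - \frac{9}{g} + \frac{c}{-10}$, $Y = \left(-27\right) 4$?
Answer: $83790$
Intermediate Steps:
$g = 10$
$Y = -108$
$L{\left(c,I \right)} = - \frac{9}{10} - \frac{c}{10}$ ($L{\left(c,I \right)} = - \frac{9}{10} + \frac{c}{-10} = \left(-9\right) \frac{1}{10} + c \left(- \frac{1}{10}\right) = - \frac{9}{10} - \frac{c}{10}$)
$\left(Y + 408\right) \left(280 + L{\left(-2,-4 \right)}\right) = \left(-108 + 408\right) \left(280 - \frac{7}{10}\right) = 300 \left(280 + \left(- \frac{9}{10} + \frac{1}{5}\right)\right) = 300 \left(280 - \frac{7}{10}\right) = 300 \cdot \frac{2793}{10} = 83790$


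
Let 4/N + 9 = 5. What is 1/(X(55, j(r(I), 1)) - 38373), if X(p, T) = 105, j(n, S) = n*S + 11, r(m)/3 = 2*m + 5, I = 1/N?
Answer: -1/38268 ≈ -2.6131e-5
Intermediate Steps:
N = -1 (N = 4/(-9 + 5) = 4/(-4) = 4*(-¼) = -1)
I = -1 (I = 1/(-1) = 1*(-1) = -1)
r(m) = 15 + 6*m (r(m) = 3*(2*m + 5) = 3*(5 + 2*m) = 15 + 6*m)
j(n, S) = 11 + S*n (j(n, S) = S*n + 11 = 11 + S*n)
1/(X(55, j(r(I), 1)) - 38373) = 1/(105 - 38373) = 1/(-38268) = -1/38268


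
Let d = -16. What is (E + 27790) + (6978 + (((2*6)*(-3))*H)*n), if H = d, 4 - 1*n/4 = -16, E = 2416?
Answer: 83264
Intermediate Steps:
n = 80 (n = 16 - 4*(-16) = 16 + 64 = 80)
H = -16
(E + 27790) + (6978 + (((2*6)*(-3))*H)*n) = (2416 + 27790) + (6978 + (((2*6)*(-3))*(-16))*80) = 30206 + (6978 + ((12*(-3))*(-16))*80) = 30206 + (6978 - 36*(-16)*80) = 30206 + (6978 + 576*80) = 30206 + (6978 + 46080) = 30206 + 53058 = 83264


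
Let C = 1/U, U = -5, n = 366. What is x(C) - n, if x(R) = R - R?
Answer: -366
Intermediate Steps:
C = -1/5 (C = 1/(-5) = -1/5 ≈ -0.20000)
x(R) = 0
x(C) - n = 0 - 1*366 = 0 - 366 = -366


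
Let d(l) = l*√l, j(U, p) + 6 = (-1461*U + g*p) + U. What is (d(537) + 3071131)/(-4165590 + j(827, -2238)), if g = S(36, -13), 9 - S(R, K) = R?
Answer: -3071131/5312590 - 537*√537/5312590 ≈ -0.58043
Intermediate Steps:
S(R, K) = 9 - R
g = -27 (g = 9 - 1*36 = 9 - 36 = -27)
j(U, p) = -6 - 1460*U - 27*p (j(U, p) = -6 + ((-1461*U - 27*p) + U) = -6 + (-1460*U - 27*p) = -6 - 1460*U - 27*p)
d(l) = l^(3/2)
(d(537) + 3071131)/(-4165590 + j(827, -2238)) = (537^(3/2) + 3071131)/(-4165590 + (-6 - 1460*827 - 27*(-2238))) = (537*√537 + 3071131)/(-4165590 + (-6 - 1207420 + 60426)) = (3071131 + 537*√537)/(-4165590 - 1147000) = (3071131 + 537*√537)/(-5312590) = (3071131 + 537*√537)*(-1/5312590) = -3071131/5312590 - 537*√537/5312590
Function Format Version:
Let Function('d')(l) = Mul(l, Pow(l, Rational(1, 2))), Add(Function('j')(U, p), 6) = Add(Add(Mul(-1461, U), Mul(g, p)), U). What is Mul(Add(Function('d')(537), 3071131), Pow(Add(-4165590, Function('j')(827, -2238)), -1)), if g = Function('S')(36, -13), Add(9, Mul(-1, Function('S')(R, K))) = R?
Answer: Add(Rational(-3071131, 5312590), Mul(Rational(-537, 5312590), Pow(537, Rational(1, 2)))) ≈ -0.58043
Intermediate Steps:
Function('S')(R, K) = Add(9, Mul(-1, R))
g = -27 (g = Add(9, Mul(-1, 36)) = Add(9, -36) = -27)
Function('j')(U, p) = Add(-6, Mul(-1460, U), Mul(-27, p)) (Function('j')(U, p) = Add(-6, Add(Add(Mul(-1461, U), Mul(-27, p)), U)) = Add(-6, Add(Mul(-1460, U), Mul(-27, p))) = Add(-6, Mul(-1460, U), Mul(-27, p)))
Function('d')(l) = Pow(l, Rational(3, 2))
Mul(Add(Function('d')(537), 3071131), Pow(Add(-4165590, Function('j')(827, -2238)), -1)) = Mul(Add(Pow(537, Rational(3, 2)), 3071131), Pow(Add(-4165590, Add(-6, Mul(-1460, 827), Mul(-27, -2238))), -1)) = Mul(Add(Mul(537, Pow(537, Rational(1, 2))), 3071131), Pow(Add(-4165590, Add(-6, -1207420, 60426)), -1)) = Mul(Add(3071131, Mul(537, Pow(537, Rational(1, 2)))), Pow(Add(-4165590, -1147000), -1)) = Mul(Add(3071131, Mul(537, Pow(537, Rational(1, 2)))), Pow(-5312590, -1)) = Mul(Add(3071131, Mul(537, Pow(537, Rational(1, 2)))), Rational(-1, 5312590)) = Add(Rational(-3071131, 5312590), Mul(Rational(-537, 5312590), Pow(537, Rational(1, 2))))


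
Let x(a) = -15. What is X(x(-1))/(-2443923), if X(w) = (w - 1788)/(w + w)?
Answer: -601/24439230 ≈ -2.4592e-5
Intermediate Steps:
X(w) = (-1788 + w)/(2*w) (X(w) = (-1788 + w)/((2*w)) = (-1788 + w)*(1/(2*w)) = (-1788 + w)/(2*w))
X(x(-1))/(-2443923) = ((½)*(-1788 - 15)/(-15))/(-2443923) = ((½)*(-1/15)*(-1803))*(-1/2443923) = (601/10)*(-1/2443923) = -601/24439230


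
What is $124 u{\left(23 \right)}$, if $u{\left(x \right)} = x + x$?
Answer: $5704$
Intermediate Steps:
$u{\left(x \right)} = 2 x$
$124 u{\left(23 \right)} = 124 \cdot 2 \cdot 23 = 124 \cdot 46 = 5704$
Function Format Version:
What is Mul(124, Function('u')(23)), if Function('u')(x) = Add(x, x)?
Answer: 5704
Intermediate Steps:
Function('u')(x) = Mul(2, x)
Mul(124, Function('u')(23)) = Mul(124, Mul(2, 23)) = Mul(124, 46) = 5704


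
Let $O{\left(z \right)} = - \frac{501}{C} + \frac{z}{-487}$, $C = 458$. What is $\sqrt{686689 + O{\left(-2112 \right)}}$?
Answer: $\frac{\sqrt{34162608176737138}}{223046} \approx 828.67$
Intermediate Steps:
$O{\left(z \right)} = - \frac{501}{458} - \frac{z}{487}$ ($O{\left(z \right)} = - \frac{501}{458} + \frac{z}{-487} = \left(-501\right) \frac{1}{458} + z \left(- \frac{1}{487}\right) = - \frac{501}{458} - \frac{z}{487}$)
$\sqrt{686689 + O{\left(-2112 \right)}} = \sqrt{686689 - - \frac{723309}{223046}} = \sqrt{686689 + \left(- \frac{501}{458} + \frac{2112}{487}\right)} = \sqrt{686689 + \frac{723309}{223046}} = \sqrt{\frac{153163958003}{223046}} = \frac{\sqrt{34162608176737138}}{223046}$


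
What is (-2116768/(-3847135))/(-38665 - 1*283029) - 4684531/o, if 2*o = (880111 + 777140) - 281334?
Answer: -5797578177475490518/851417609312482365 ≈ -6.8093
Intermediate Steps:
o = 1375917/2 (o = ((880111 + 777140) - 281334)/2 = (1657251 - 281334)/2 = (1/2)*1375917 = 1375917/2 ≈ 6.8796e+5)
(-2116768/(-3847135))/(-38665 - 1*283029) - 4684531/o = (-2116768/(-3847135))/(-38665 - 1*283029) - 4684531/1375917/2 = (-2116768*(-1/3847135))/(-38665 - 283029) - 4684531*2/1375917 = (2116768/3847135)/(-321694) - 9369062/1375917 = (2116768/3847135)*(-1/321694) - 9369062/1375917 = -1058384/618800123345 - 9369062/1375917 = -5797578177475490518/851417609312482365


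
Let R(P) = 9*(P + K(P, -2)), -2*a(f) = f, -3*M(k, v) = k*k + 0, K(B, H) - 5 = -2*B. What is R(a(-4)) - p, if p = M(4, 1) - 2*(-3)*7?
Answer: -29/3 ≈ -9.6667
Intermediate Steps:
K(B, H) = 5 - 2*B
M(k, v) = -k²/3 (M(k, v) = -(k*k + 0)/3 = -(k² + 0)/3 = -k²/3)
a(f) = -f/2
R(P) = 45 - 9*P (R(P) = 9*(P + (5 - 2*P)) = 9*(5 - P) = 45 - 9*P)
p = 110/3 (p = -⅓*4² - 2*(-3)*7 = -⅓*16 + 6*7 = -16/3 + 42 = 110/3 ≈ 36.667)
R(a(-4)) - p = (45 - (-9)*(-4)/2) - 1*110/3 = (45 - 9*2) - 110/3 = (45 - 18) - 110/3 = 27 - 110/3 = -29/3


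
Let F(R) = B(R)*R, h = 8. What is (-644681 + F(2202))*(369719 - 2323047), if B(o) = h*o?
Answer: -74511163509328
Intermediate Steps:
B(o) = 8*o
F(R) = 8*R² (F(R) = (8*R)*R = 8*R²)
(-644681 + F(2202))*(369719 - 2323047) = (-644681 + 8*2202²)*(369719 - 2323047) = (-644681 + 8*4848804)*(-1953328) = (-644681 + 38790432)*(-1953328) = 38145751*(-1953328) = -74511163509328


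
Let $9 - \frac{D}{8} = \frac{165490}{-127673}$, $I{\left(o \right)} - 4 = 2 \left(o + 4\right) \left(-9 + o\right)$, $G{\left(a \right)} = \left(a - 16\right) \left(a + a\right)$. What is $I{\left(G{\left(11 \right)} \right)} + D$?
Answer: $\frac{248612424}{9821} \approx 25314.0$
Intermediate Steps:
$G{\left(a \right)} = 2 a \left(-16 + a\right)$ ($G{\left(a \right)} = \left(-16 + a\right) 2 a = 2 a \left(-16 + a\right)$)
$I{\left(o \right)} = 4 + \left(-9 + o\right) \left(8 + 2 o\right)$ ($I{\left(o \right)} = 4 + 2 \left(o + 4\right) \left(-9 + o\right) = 4 + 2 \left(4 + o\right) \left(-9 + o\right) = 4 + \left(8 + 2 o\right) \left(-9 + o\right) = 4 + \left(-9 + o\right) \left(8 + 2 o\right)$)
$D = \frac{808952}{9821}$ ($D = 72 - 8 \frac{165490}{-127673} = 72 - 8 \cdot 165490 \left(- \frac{1}{127673}\right) = 72 - - \frac{101840}{9821} = 72 + \frac{101840}{9821} = \frac{808952}{9821} \approx 82.37$)
$I{\left(G{\left(11 \right)} \right)} + D = \left(-68 - 10 \cdot 2 \cdot 11 \left(-16 + 11\right) + 2 \left(2 \cdot 11 \left(-16 + 11\right)\right)^{2}\right) + \frac{808952}{9821} = \left(-68 - 10 \cdot 2 \cdot 11 \left(-5\right) + 2 \left(2 \cdot 11 \left(-5\right)\right)^{2}\right) + \frac{808952}{9821} = \left(-68 - -1100 + 2 \left(-110\right)^{2}\right) + \frac{808952}{9821} = \left(-68 + 1100 + 2 \cdot 12100\right) + \frac{808952}{9821} = \left(-68 + 1100 + 24200\right) + \frac{808952}{9821} = 25232 + \frac{808952}{9821} = \frac{248612424}{9821}$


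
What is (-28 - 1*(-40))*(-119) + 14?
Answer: -1414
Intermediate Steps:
(-28 - 1*(-40))*(-119) + 14 = (-28 + 40)*(-119) + 14 = 12*(-119) + 14 = -1428 + 14 = -1414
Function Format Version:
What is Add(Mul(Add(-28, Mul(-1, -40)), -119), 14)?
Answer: -1414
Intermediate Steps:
Add(Mul(Add(-28, Mul(-1, -40)), -119), 14) = Add(Mul(Add(-28, 40), -119), 14) = Add(Mul(12, -119), 14) = Add(-1428, 14) = -1414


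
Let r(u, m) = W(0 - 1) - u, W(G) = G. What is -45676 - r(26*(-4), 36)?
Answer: -45779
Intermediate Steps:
r(u, m) = -1 - u (r(u, m) = (0 - 1) - u = -1 - u)
-45676 - r(26*(-4), 36) = -45676 - (-1 - 26*(-4)) = -45676 - (-1 - 1*(-104)) = -45676 - (-1 + 104) = -45676 - 1*103 = -45676 - 103 = -45779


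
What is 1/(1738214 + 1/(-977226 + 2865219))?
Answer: 1887993/3281735864503 ≈ 5.7530e-7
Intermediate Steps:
1/(1738214 + 1/(-977226 + 2865219)) = 1/(1738214 + 1/1887993) = 1/(3281735864503/1887993) = 1887993/3281735864503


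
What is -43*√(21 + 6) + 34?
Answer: 34 - 129*√3 ≈ -189.43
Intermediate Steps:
-43*√(21 + 6) + 34 = -129*√3 + 34 = 34 - 129*√3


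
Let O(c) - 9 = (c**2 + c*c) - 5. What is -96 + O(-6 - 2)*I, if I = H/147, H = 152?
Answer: 1984/49 ≈ 40.490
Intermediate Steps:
O(c) = 4 + 2*c**2 (O(c) = 9 + ((c**2 + c*c) - 5) = 9 + ((c**2 + c**2) - 5) = 9 + (2*c**2 - 5) = 9 + (-5 + 2*c**2) = 4 + 2*c**2)
I = 152/147 ≈ 1.0340
-96 + O(-6 - 2)*I = -96 + (4 + 2*(-6 - 2)**2)*(152/147) = -96 + (4 + 2*(-8)**2)*(152/147) = -96 + (4 + 2*64)*(152/147) = -96 + (4 + 128)*(152/147) = -96 + 132*(152/147) = -96 + 6688/49 = 1984/49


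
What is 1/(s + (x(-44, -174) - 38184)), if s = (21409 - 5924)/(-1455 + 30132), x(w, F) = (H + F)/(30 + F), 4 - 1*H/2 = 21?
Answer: -86031/3284836982 ≈ -2.6190e-5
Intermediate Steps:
H = -34 (H = 8 - 2*21 = 8 - 42 = -34)
x(w, F) = (-34 + F)/(30 + F)
s = 15485/28677 ≈ 0.53998
1/(s + (x(-44, -174) - 38184)) = 1/(15485/28677 + ((-34 - 174)/(30 - 174) - 38184)) = 1/(15485/28677 + (-208/(-144) - 38184)) = 1/(15485/28677 + (-1/144*(-208) - 38184)) = 1/(15485/28677 + (13/9 - 38184)) = 1/(15485/28677 - 343643/9) = 1/(-3284836982/86031) = -86031/3284836982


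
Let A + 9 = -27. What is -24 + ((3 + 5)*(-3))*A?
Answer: 840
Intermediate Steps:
A = -36 (A = -9 - 27 = -36)
-24 + ((3 + 5)*(-3))*A = -24 + ((3 + 5)*(-3))*(-36) = -24 + (8*(-3))*(-36) = -24 - 24*(-36) = -24 + 864 = 840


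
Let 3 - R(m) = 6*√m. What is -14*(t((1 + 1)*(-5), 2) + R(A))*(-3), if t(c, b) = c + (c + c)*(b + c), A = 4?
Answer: 5922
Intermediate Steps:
R(m) = 3 - 6*√m
t(c, b) = c + 2*c*(b + c) (t(c, b) = c + (2*c)*(b + c) = c + 2*c*(b + c))
-14*(t((1 + 1)*(-5), 2) + R(A))*(-3) = -14*(((1 + 1)*(-5))*(1 + 2*2 + 2*((1 + 1)*(-5))) + (3 - 6*√4))*(-3) = -14*((2*(-5))*(1 + 4 + 2*(2*(-5))) + (3 - 6*2))*(-3) = -14*(-10*(1 + 4 + 2*(-10)) + (3 - 12))*(-3) = -14*(-10*(1 + 4 - 20) - 9)*(-3) = -14*(-10*(-15) - 9)*(-3) = -14*(150 - 9)*(-3) = -14*141*(-3) = -1974*(-3) = 5922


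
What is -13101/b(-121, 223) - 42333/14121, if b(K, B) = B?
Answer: -64813160/1049661 ≈ -61.747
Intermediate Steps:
-13101/b(-121, 223) - 42333/14121 = -13101/223 - 42333/14121 = -13101*1/223 - 42333*1/14121 = -13101/223 - 14111/4707 = -64813160/1049661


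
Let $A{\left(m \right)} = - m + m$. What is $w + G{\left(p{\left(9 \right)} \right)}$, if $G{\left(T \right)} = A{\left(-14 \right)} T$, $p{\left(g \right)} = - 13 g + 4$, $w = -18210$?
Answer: $-18210$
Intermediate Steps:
$A{\left(m \right)} = 0$
$p{\left(g \right)} = 4 - 13 g$
$G{\left(T \right)} = 0$ ($G{\left(T \right)} = 0 T = 0$)
$w + G{\left(p{\left(9 \right)} \right)} = -18210 + 0 = -18210$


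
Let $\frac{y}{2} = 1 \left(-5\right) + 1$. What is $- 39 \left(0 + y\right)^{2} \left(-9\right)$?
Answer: $22464$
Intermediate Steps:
$y = -8$ ($y = 2 \left(1 \left(-5\right) + 1\right) = 2 \left(-5 + 1\right) = 2 \left(-4\right) = -8$)
$- 39 \left(0 + y\right)^{2} \left(-9\right) = - 39 \left(0 - 8\right)^{2} \left(-9\right) = - 39 \left(-8\right)^{2} \left(-9\right) = \left(-39\right) 64 \left(-9\right) = \left(-2496\right) \left(-9\right) = 22464$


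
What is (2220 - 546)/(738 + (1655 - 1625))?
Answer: 279/128 ≈ 2.1797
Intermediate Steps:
(2220 - 546)/(738 + (1655 - 1625)) = 1674/(738 + 30) = 1674/768 = 1674*(1/768) = 279/128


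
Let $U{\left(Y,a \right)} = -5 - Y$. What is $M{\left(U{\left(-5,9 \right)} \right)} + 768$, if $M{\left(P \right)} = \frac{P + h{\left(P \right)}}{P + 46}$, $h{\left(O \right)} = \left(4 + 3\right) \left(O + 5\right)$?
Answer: $\frac{35363}{46} \approx 768.76$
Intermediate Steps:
$h{\left(O \right)} = 35 + 7 O$ ($h{\left(O \right)} = 7 \left(5 + O\right) = 35 + 7 O$)
$M{\left(P \right)} = \frac{35 + 8 P}{46 + P}$ ($M{\left(P \right)} = \frac{P + \left(35 + 7 P\right)}{P + 46} = \frac{35 + 8 P}{46 + P}$)
$M{\left(U{\left(-5,9 \right)} \right)} + 768 = \frac{35 + 8 \left(-5 - -5\right)}{46 - 0} + 768 = \frac{35 + 8 \left(-5 + 5\right)}{46 + \left(-5 + 5\right)} + 768 = \frac{35 + 8 \cdot 0}{46 + 0} + 768 = \frac{35 + 0}{46} + 768 = \frac{1}{46} \cdot 35 + 768 = \frac{35}{46} + 768 = \frac{35363}{46}$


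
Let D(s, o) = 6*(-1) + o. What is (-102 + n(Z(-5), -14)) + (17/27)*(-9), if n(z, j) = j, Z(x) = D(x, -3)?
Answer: -365/3 ≈ -121.67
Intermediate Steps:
D(s, o) = -6 + o
Z(x) = -9 (Z(x) = -6 - 3 = -9)
(-102 + n(Z(-5), -14)) + (17/27)*(-9) = (-102 - 14) + (17/27)*(-9) = -116 + (17*(1/27))*(-9) = -116 + (17/27)*(-9) = -116 - 17/3 = -365/3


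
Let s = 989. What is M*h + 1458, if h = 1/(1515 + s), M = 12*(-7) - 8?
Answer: 912685/626 ≈ 1458.0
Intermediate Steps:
M = -92 (M = -84 - 8 = -92)
h = 1/2504 (h = 1/(1515 + 989) = 1/2504 ≈ 0.00039936)
M*h + 1458 = -92*1/2504 + 1458 = -23/626 + 1458 = 912685/626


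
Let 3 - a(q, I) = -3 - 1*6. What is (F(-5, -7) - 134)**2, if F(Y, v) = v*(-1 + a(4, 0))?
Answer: 44521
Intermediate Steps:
a(q, I) = 12 (a(q, I) = 3 - (-3 - 1*6) = 3 - (-3 - 6) = 3 - 1*(-9) = 3 + 9 = 12)
F(Y, v) = 11*v (F(Y, v) = v*(-1 + 12) = v*11 = 11*v)
(F(-5, -7) - 134)**2 = (11*(-7) - 134)**2 = (-77 - 134)**2 = (-211)**2 = 44521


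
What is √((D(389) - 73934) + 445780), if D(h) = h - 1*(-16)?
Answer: √372251 ≈ 610.12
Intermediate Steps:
D(h) = 16 + h (D(h) = h + 16 = 16 + h)
√((D(389) - 73934) + 445780) = √(((16 + 389) - 73934) + 445780) = √((405 - 73934) + 445780) = √(-73529 + 445780) = √372251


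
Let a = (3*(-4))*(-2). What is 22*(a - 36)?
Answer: -264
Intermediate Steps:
a = 24 (a = -12*(-2) = 24)
22*(a - 36) = 22*(24 - 36) = 22*(-12) = -264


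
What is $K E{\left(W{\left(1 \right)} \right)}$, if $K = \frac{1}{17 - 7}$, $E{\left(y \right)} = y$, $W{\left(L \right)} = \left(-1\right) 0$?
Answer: $0$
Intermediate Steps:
$W{\left(L \right)} = 0$
$K = \frac{1}{10} \approx 0.1$
$K E{\left(W{\left(1 \right)} \right)} = \frac{1}{10} \cdot 0 = 0$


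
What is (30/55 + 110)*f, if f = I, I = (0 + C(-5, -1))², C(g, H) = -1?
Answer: 1216/11 ≈ 110.55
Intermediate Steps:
I = 1 (I = (0 - 1)² = (-1)² = 1)
f = 1
(30/55 + 110)*f = (30/55 + 110)*1 = (30*(1/55) + 110)*1 = (6/11 + 110)*1 = (1216/11)*1 = 1216/11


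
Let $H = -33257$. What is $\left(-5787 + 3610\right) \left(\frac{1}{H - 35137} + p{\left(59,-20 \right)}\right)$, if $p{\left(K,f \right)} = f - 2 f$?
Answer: $- \frac{2977872583}{68394} \approx -43540.0$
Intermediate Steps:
$p{\left(K,f \right)} = - f$
$\left(-5787 + 3610\right) \left(\frac{1}{H - 35137} + p{\left(59,-20 \right)}\right) = \left(-5787 + 3610\right) \left(\frac{1}{-33257 - 35137} - -20\right) = - 2177 \left(\frac{1}{-68394} + 20\right) = - 2177 \left(- \frac{1}{68394} + 20\right) = \left(-2177\right) \frac{1367879}{68394} = - \frac{2977872583}{68394}$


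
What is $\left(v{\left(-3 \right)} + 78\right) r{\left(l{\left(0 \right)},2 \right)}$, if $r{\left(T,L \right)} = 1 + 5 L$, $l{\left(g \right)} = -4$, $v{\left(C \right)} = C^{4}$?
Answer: $1749$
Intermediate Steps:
$\left(v{\left(-3 \right)} + 78\right) r{\left(l{\left(0 \right)},2 \right)} = \left(\left(-3\right)^{4} + 78\right) \left(1 + 5 \cdot 2\right) = \left(81 + 78\right) \left(1 + 10\right) = 159 \cdot 11 = 1749$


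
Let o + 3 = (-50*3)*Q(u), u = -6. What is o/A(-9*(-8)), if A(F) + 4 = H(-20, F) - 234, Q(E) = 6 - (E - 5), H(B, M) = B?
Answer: 851/86 ≈ 9.8954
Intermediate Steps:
Q(E) = 11 - E (Q(E) = 6 - (-5 + E) = 6 + (5 - E) = 11 - E)
o = -2553 (o = -3 + (-50*3)*(11 - 1*(-6)) = -3 - 150*(11 + 6) = -3 - 150*17 = -3 - 2550 = -2553)
A(F) = -258 (A(F) = -4 + (-20 - 234) = -4 - 254 = -258)
o/A(-9*(-8)) = -2553/(-258) = -2553*(-1/258) = 851/86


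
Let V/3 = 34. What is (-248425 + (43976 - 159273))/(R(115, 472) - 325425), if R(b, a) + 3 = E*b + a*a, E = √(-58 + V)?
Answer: 9333470242/2633802209 + 20914015*√11/2633802209 ≈ 3.5701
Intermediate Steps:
V = 102 (V = 3*34 = 102)
E = 2*√11 (E = √(-58 + 102) = √44 = 2*√11 ≈ 6.6332)
R(b, a) = -3 + a² + 2*b*√11 (R(b, a) = -3 + ((2*√11)*b + a*a) = -3 + (2*b*√11 + a²) = -3 + (a² + 2*b*√11) = -3 + a² + 2*b*√11)
(-248425 + (43976 - 159273))/(R(115, 472) - 325425) = (-248425 + (43976 - 159273))/((-3 + 472² + 2*115*√11) - 325425) = (-248425 - 115297)/((-3 + 222784 + 230*√11) - 325425) = -363722/((222781 + 230*√11) - 325425) = -363722/(-102644 + 230*√11)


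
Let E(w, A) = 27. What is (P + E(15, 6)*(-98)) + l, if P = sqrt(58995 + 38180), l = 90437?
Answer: 87791 + 65*sqrt(23) ≈ 88103.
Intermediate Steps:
P = 65*sqrt(23) (P = sqrt(97175) = 65*sqrt(23) ≈ 311.73)
(P + E(15, 6)*(-98)) + l = (65*sqrt(23) + 27*(-98)) + 90437 = (65*sqrt(23) - 2646) + 90437 = (-2646 + 65*sqrt(23)) + 90437 = 87791 + 65*sqrt(23)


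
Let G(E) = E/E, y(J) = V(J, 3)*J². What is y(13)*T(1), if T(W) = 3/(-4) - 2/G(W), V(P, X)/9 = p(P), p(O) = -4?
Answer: 16731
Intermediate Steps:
V(P, X) = -36 (V(P, X) = 9*(-4) = -36)
y(J) = -36*J²
G(E) = 1
T(W) = -11/4 (T(W) = 3/(-4) - 2/1 = 3*(-¼) - 2*1 = -¾ - 2 = -11/4)
y(13)*T(1) = -36*13²*(-11/4) = -36*169*(-11/4) = -6084*(-11/4) = 16731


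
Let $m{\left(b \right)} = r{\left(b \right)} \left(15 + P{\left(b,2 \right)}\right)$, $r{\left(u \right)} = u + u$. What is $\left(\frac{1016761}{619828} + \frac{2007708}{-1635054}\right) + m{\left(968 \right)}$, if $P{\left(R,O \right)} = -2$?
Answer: $\frac{4251164045237581}{168908708452} \approx 25168.0$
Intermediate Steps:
$r{\left(u \right)} = 2 u$
$m{\left(b \right)} = 26 b$ ($m{\left(b \right)} = 2 b \left(15 - 2\right) = 2 b 13 = 26 b$)
$\left(\frac{1016761}{619828} + \frac{2007708}{-1635054}\right) + m{\left(968 \right)} = \left(\frac{1016761}{619828} + \frac{2007708}{-1635054}\right) + 26 \cdot 968 = \left(1016761 \cdot \frac{1}{619828} + 2007708 \left(- \frac{1}{1635054}\right)\right) + 25168 = \left(\frac{1016761}{619828} - \frac{334618}{272509}\right) + 25168 = \frac{69670917645}{168908708452} + 25168 = \frac{4251164045237581}{168908708452}$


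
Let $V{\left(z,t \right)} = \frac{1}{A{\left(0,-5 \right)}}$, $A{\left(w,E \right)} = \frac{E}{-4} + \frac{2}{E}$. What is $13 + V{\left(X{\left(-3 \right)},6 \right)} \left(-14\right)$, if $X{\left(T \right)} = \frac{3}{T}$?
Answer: $- \frac{59}{17} \approx -3.4706$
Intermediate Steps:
$A{\left(w,E \right)} = \frac{2}{E} - \frac{E}{4}$ ($A{\left(w,E \right)} = E \left(- \frac{1}{4}\right) + \frac{2}{E} = - \frac{E}{4} + \frac{2}{E} = \frac{2}{E} - \frac{E}{4}$)
$V{\left(z,t \right)} = \frac{20}{17}$ ($V{\left(z,t \right)} = \frac{1}{\frac{2}{-5} - - \frac{5}{4}} = \frac{1}{2 \left(- \frac{1}{5}\right) + \frac{5}{4}} = \frac{1}{- \frac{2}{5} + \frac{5}{4}} = \frac{1}{\frac{17}{20}} = \frac{20}{17}$)
$13 + V{\left(X{\left(-3 \right)},6 \right)} \left(-14\right) = 13 + \frac{20}{17} \left(-14\right) = 13 - \frac{280}{17} = - \frac{59}{17}$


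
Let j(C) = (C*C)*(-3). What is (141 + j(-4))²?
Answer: 8649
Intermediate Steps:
j(C) = -3*C² (j(C) = C²*(-3) = -3*C²)
(141 + j(-4))² = (141 - 3*(-4)²)² = (141 - 3*16)² = (141 - 48)² = 93² = 8649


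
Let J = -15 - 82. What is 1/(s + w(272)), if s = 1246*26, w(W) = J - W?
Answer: 1/32027 ≈ 3.1224e-5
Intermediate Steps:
J = -97
w(W) = -97 - W
s = 32396
1/(s + w(272)) = 1/(32396 + (-97 - 1*272)) = 1/(32396 + (-97 - 272)) = 1/(32396 - 369) = 1/32027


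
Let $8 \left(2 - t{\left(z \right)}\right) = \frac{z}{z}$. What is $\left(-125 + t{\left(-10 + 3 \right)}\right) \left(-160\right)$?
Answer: $19700$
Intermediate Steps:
$t{\left(z \right)} = \frac{15}{8}$ ($t{\left(z \right)} = 2 - \frac{z \frac{1}{z}}{8} = 2 - \frac{1}{8} = \frac{15}{8}$)
$\left(-125 + t{\left(-10 + 3 \right)}\right) \left(-160\right) = \left(-125 + \frac{15}{8}\right) \left(-160\right) = \left(- \frac{985}{8}\right) \left(-160\right) = 19700$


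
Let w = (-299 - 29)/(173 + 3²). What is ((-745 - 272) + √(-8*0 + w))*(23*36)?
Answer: -842076 + 1656*I*√3731/91 ≈ -8.4208e+5 + 1111.6*I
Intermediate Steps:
w = -164/91 (w = -328/(173 + 9) = -328/182 = -328*1/182 = -164/91 ≈ -1.8022)
((-745 - 272) + √(-8*0 + w))*(23*36) = ((-745 - 272) + √(-8*0 - 164/91))*(23*36) = (-1017 + √(0 - 164/91))*828 = (-1017 + √(-164/91))*828 = (-1017 + 2*I*√3731/91)*828 = -842076 + 1656*I*√3731/91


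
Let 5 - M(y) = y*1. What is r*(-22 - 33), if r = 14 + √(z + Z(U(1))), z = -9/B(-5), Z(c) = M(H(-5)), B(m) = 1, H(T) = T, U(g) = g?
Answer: -825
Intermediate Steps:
M(y) = 5 - y
Z(c) = 10 (Z(c) = 5 - 1*(-5) = 5 + 5 = 10)
z = -9 (z = -9/1 = -9*1 = -9)
r = 15 (r = 14 + √(-9 + 10) = 14 + √1 = 14 + 1 = 15)
r*(-22 - 33) = 15*(-22 - 33) = 15*(-55) = -825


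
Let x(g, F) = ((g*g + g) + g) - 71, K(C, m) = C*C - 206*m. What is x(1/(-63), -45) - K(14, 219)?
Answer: 177997618/3969 ≈ 44847.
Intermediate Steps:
K(C, m) = C**2 - 206*m
x(g, F) = -71 + g**2 + 2*g (x(g, F) = ((g**2 + g) + g) - 71 = ((g + g**2) + g) - 71 = (g**2 + 2*g) - 71 = -71 + g**2 + 2*g)
x(1/(-63), -45) - K(14, 219) = (-71 + (1/(-63))**2 + 2/(-63)) - (14**2 - 206*219) = (-71 + (-1/63)**2 + 2*(-1/63)) - (196 - 45114) = (-71 + 1/3969 - 2/63) - 1*(-44918) = -281924/3969 + 44918 = 177997618/3969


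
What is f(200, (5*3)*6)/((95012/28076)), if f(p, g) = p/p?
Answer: 7019/23753 ≈ 0.29550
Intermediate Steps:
f(p, g) = 1
f(200, (5*3)*6)/((95012/28076)) = 1/(95012/28076) = 1/(95012*(1/28076)) = 1/(23753/7019) = 1*(7019/23753) = 7019/23753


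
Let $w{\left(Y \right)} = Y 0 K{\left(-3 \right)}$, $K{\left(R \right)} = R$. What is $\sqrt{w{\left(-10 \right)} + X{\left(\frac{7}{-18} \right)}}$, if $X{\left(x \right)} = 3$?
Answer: $\sqrt{3} \approx 1.732$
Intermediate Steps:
$w{\left(Y \right)} = 0$ ($w{\left(Y \right)} = Y 0 \left(-3\right) = 0 \left(-3\right) = 0$)
$\sqrt{w{\left(-10 \right)} + X{\left(\frac{7}{-18} \right)}} = \sqrt{0 + 3} = \sqrt{3}$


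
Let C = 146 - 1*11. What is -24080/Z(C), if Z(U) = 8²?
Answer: -1505/4 ≈ -376.25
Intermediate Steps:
C = 135 (C = 146 - 11 = 135)
Z(U) = 64
-24080/Z(C) = -24080/64 = -24080*1/64 = -1505/4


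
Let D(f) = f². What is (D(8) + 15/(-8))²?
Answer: 247009/64 ≈ 3859.5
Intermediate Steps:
(D(8) + 15/(-8))² = (8² + 15/(-8))² = (64 + 15*(-⅛))² = (64 - 15/8)² = (497/8)² = 247009/64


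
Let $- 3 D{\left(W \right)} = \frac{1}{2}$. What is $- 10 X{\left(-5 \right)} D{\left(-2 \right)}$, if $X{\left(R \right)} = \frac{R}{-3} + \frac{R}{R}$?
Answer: $\frac{40}{9} \approx 4.4444$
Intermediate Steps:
$D{\left(W \right)} = - \frac{1}{6}$ ($D{\left(W \right)} = - \frac{1}{3 \cdot 2} = \left(- \frac{1}{3}\right) \frac{1}{2} = - \frac{1}{6}$)
$X{\left(R \right)} = 1 - \frac{R}{3}$ ($X{\left(R \right)} = R \left(- \frac{1}{3}\right) + 1 = - \frac{R}{3} + 1 = 1 - \frac{R}{3}$)
$- 10 X{\left(-5 \right)} D{\left(-2 \right)} = - 10 \left(1 - - \frac{5}{3}\right) \left(- \frac{1}{6}\right) = - 10 \left(1 + \frac{5}{3}\right) \left(- \frac{1}{6}\right) = \left(-10\right) \frac{8}{3} \left(- \frac{1}{6}\right) = \left(- \frac{80}{3}\right) \left(- \frac{1}{6}\right) = \frac{40}{9}$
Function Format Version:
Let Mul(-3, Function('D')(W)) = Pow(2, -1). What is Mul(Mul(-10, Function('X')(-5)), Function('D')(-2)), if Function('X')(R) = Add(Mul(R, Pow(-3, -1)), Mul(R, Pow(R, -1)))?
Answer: Rational(40, 9) ≈ 4.4444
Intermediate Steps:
Function('D')(W) = Rational(-1, 6) (Function('D')(W) = Mul(Rational(-1, 3), Pow(2, -1)) = Mul(Rational(-1, 3), Rational(1, 2)) = Rational(-1, 6))
Function('X')(R) = Add(1, Mul(Rational(-1, 3), R)) (Function('X')(R) = Add(Mul(R, Rational(-1, 3)), 1) = Add(Mul(Rational(-1, 3), R), 1) = Add(1, Mul(Rational(-1, 3), R)))
Mul(Mul(-10, Function('X')(-5)), Function('D')(-2)) = Mul(Mul(-10, Add(1, Mul(Rational(-1, 3), -5))), Rational(-1, 6)) = Mul(Mul(-10, Add(1, Rational(5, 3))), Rational(-1, 6)) = Mul(Mul(-10, Rational(8, 3)), Rational(-1, 6)) = Mul(Rational(-80, 3), Rational(-1, 6)) = Rational(40, 9)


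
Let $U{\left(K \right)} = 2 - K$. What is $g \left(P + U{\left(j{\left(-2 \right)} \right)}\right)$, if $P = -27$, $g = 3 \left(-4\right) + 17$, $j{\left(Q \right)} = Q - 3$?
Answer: $-100$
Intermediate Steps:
$j{\left(Q \right)} = -3 + Q$
$g = 5$ ($g = -12 + 17 = 5$)
$g \left(P + U{\left(j{\left(-2 \right)} \right)}\right) = 5 \left(-27 + \left(2 - \left(-3 - 2\right)\right)\right) = 5 \left(-27 + \left(2 - -5\right)\right) = 5 \left(-27 + \left(2 + 5\right)\right) = 5 \left(-27 + 7\right) = 5 \left(-20\right) = -100$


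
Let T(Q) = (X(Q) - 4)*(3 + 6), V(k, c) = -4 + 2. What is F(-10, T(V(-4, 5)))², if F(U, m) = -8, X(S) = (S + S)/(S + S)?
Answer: 64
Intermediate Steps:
X(S) = 1 (X(S) = (2*S)/((2*S)) = (2*S)*(1/(2*S)) = 1)
V(k, c) = -2
T(Q) = -27 (T(Q) = (1 - 4)*(3 + 6) = -3*9 = -27)
F(-10, T(V(-4, 5)))² = (-8)² = 64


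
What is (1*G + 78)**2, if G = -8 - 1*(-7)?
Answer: 5929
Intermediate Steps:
G = -1 (G = -8 + 7 = -1)
(1*G + 78)**2 = (1*(-1) + 78)**2 = (-1 + 78)**2 = 77**2 = 5929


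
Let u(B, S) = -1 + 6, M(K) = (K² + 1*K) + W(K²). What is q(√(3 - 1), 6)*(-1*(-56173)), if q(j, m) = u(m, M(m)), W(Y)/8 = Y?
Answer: 280865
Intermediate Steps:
W(Y) = 8*Y
M(K) = K + 9*K² (M(K) = (K² + 1*K) + 8*K² = (K² + K) + 8*K² = (K + K²) + 8*K² = K + 9*K²)
u(B, S) = 5
q(j, m) = 5
q(√(3 - 1), 6)*(-1*(-56173)) = 5*(-1*(-56173)) = 5*56173 = 280865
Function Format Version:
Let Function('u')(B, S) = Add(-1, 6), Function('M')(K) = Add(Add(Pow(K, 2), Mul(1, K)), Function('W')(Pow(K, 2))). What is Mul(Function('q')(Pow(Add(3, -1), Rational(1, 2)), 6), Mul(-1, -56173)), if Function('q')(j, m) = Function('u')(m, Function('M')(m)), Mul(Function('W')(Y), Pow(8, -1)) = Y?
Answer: 280865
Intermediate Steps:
Function('W')(Y) = Mul(8, Y)
Function('M')(K) = Add(K, Mul(9, Pow(K, 2))) (Function('M')(K) = Add(Add(Pow(K, 2), Mul(1, K)), Mul(8, Pow(K, 2))) = Add(Add(Pow(K, 2), K), Mul(8, Pow(K, 2))) = Add(Add(K, Pow(K, 2)), Mul(8, Pow(K, 2))) = Add(K, Mul(9, Pow(K, 2))))
Function('u')(B, S) = 5
Function('q')(j, m) = 5
Mul(Function('q')(Pow(Add(3, -1), Rational(1, 2)), 6), Mul(-1, -56173)) = Mul(5, Mul(-1, -56173)) = Mul(5, 56173) = 280865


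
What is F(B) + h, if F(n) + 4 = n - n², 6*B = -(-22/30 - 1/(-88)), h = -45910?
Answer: -2880013290049/62726400 ≈ -45914.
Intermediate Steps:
B = 953/7920 (B = (-(-22/30 - 1/(-88)))/6 = (-(-22*1/30 - 1*(-1/88)))/6 = (-(-11/15 + 1/88))/6 = (-1*(-953/1320))/6 = (⅙)*(953/1320) = 953/7920 ≈ 0.12033)
F(n) = -4 + n - n² (F(n) = -4 + (n - n²) = -4 + n - n²)
F(B) + h = (-4 + 953/7920 - (953/7920)²) - 45910 = (-4 + 953/7920 - 1*908209/62726400) - 45910 = (-4 + 953/7920 - 908209/62726400) - 45910 = -244266049/62726400 - 45910 = -2880013290049/62726400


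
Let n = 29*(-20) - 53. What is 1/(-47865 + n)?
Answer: -1/48498 ≈ -2.0619e-5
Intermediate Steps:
n = -633 (n = -580 - 53 = -633)
1/(-47865 + n) = 1/(-47865 - 633) = 1/(-48498) = -1/48498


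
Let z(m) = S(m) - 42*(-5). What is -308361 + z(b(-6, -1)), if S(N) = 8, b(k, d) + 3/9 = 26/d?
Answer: -308143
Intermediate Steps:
b(k, d) = -⅓ + 26/d
z(m) = 218 (z(m) = 8 - 42*(-5) = 8 - 1*(-210) = 8 + 210 = 218)
-308361 + z(b(-6, -1)) = -308361 + 218 = -308143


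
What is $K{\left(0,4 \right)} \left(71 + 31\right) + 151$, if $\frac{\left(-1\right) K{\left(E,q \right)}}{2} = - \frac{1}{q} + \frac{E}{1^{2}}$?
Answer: $202$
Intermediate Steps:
$K{\left(E,q \right)} = - 2 E + \frac{2}{q}$ ($K{\left(E,q \right)} = - 2 \left(- \frac{1}{q} + \frac{E}{1^{2}}\right) = - 2 \left(- \frac{1}{q} + \frac{E}{1}\right) = - 2 \left(- \frac{1}{q} + E 1\right) = - 2 \left(- \frac{1}{q} + E\right) = - 2 \left(E - \frac{1}{q}\right) = - 2 E + \frac{2}{q}$)
$K{\left(0,4 \right)} \left(71 + 31\right) + 151 = \left(\left(-2\right) 0 + \frac{2}{4}\right) \left(71 + 31\right) + 151 = \left(0 + 2 \cdot \frac{1}{4}\right) 102 + 151 = \left(0 + \frac{1}{2}\right) 102 + 151 = \frac{1}{2} \cdot 102 + 151 = 51 + 151 = 202$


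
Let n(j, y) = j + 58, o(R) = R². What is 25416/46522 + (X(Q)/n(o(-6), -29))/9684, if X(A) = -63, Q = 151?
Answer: 1285175125/2352710584 ≈ 0.54625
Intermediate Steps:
n(j, y) = 58 + j
25416/46522 + (X(Q)/n(o(-6), -29))/9684 = 25416/46522 - 63/(58 + (-6)²)/9684 = 25416*(1/46522) - 63/(58 + 36)*(1/9684) = 12708/23261 - 63/94*(1/9684) = 12708/23261 - 63*1/94*(1/9684) = 12708/23261 - 63/94*1/9684 = 12708/23261 - 7/101144 = 1285175125/2352710584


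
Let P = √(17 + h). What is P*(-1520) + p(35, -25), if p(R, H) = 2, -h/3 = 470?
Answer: 2 - 1520*I*√1393 ≈ 2.0 - 56731.0*I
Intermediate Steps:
h = -1410 (h = -3*470 = -1410)
P = I*√1393 (P = √(17 - 1410) = √(-1393) = I*√1393 ≈ 37.323*I)
P*(-1520) + p(35, -25) = (I*√1393)*(-1520) + 2 = -1520*I*√1393 + 2 = 2 - 1520*I*√1393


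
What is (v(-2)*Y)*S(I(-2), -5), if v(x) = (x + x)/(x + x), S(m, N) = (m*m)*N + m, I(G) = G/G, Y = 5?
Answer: -20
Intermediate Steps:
I(G) = 1
S(m, N) = m + N*m² (S(m, N) = m²*N + m = N*m² + m = m + N*m²)
v(x) = 1 (v(x) = (2*x)/((2*x)) = (2*x)*(1/(2*x)) = 1)
(v(-2)*Y)*S(I(-2), -5) = (1*5)*(1*(1 - 5*1)) = 5*(1*(1 - 5)) = 5*(1*(-4)) = 5*(-4) = -20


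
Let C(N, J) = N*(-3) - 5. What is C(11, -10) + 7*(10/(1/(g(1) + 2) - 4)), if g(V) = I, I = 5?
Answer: -1516/27 ≈ -56.148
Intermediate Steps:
g(V) = 5
C(N, J) = -5 - 3*N (C(N, J) = -3*N - 5 = -5 - 3*N)
C(11, -10) + 7*(10/(1/(g(1) + 2) - 4)) = (-5 - 3*11) + 7*(10/(1/(5 + 2) - 4)) = (-5 - 33) + 7*(10/(1/7 - 4)) = -38 + 7*(10/((⅐)*1 - 4)) = -38 + 7*(10/(⅐ - 4)) = -38 + 7*(10/(-27/7)) = -38 + 7*(10*(-7/27)) = -38 + 7*(-70/27) = -38 - 490/27 = -1516/27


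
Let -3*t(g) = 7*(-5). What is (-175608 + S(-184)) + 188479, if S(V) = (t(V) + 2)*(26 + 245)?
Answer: 49724/3 ≈ 16575.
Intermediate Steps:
t(g) = 35/3 (t(g) = -7*(-5)/3 = -⅓*(-35) = 35/3)
S(V) = 11111/3 (S(V) = (35/3 + 2)*(26 + 245) = (41/3)*271 = 11111/3)
(-175608 + S(-184)) + 188479 = (-175608 + 11111/3) + 188479 = -515713/3 + 188479 = 49724/3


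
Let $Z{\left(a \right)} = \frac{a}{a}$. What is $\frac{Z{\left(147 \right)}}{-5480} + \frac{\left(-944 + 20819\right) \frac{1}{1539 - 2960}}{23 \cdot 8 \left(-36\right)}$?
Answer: $\frac{4145929}{2149234080} \approx 0.001929$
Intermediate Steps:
$Z{\left(a \right)} = 1$
$\frac{Z{\left(147 \right)}}{-5480} + \frac{\left(-944 + 20819\right) \frac{1}{1539 - 2960}}{23 \cdot 8 \left(-36\right)} = 1 \frac{1}{-5480} + \frac{\left(-944 + 20819\right) \frac{1}{1539 - 2960}}{23 \cdot 8 \left(-36\right)} = 1 \left(- \frac{1}{5480}\right) + \frac{19875 \frac{1}{-1421}}{184 \left(-36\right)} = - \frac{1}{5480} + \frac{19875 \left(- \frac{1}{1421}\right)}{-6624} = - \frac{1}{5480} - - \frac{6625}{3137568} = - \frac{1}{5480} + \frac{6625}{3137568} = \frac{4145929}{2149234080}$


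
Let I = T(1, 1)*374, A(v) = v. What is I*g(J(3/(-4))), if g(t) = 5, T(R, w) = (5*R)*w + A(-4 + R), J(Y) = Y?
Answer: 3740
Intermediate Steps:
T(R, w) = -4 + R + 5*R*w (T(R, w) = (5*R)*w + (-4 + R) = 5*R*w + (-4 + R) = -4 + R + 5*R*w)
I = 748 (I = (-4 + 1 + 5*1*1)*374 = (-4 + 1 + 5)*374 = 2*374 = 748)
I*g(J(3/(-4))) = 748*5 = 3740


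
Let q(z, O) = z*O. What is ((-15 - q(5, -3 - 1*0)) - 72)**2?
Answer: 5184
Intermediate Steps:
q(z, O) = O*z
((-15 - q(5, -3 - 1*0)) - 72)**2 = ((-15 - (-3 - 1*0)*5) - 72)**2 = ((-15 - (-3 + 0)*5) - 72)**2 = ((-15 - (-3)*5) - 72)**2 = ((-15 - 1*(-15)) - 72)**2 = ((-15 + 15) - 72)**2 = (0 - 72)**2 = (-72)**2 = 5184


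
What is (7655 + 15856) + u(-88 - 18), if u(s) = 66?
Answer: 23577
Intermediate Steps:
(7655 + 15856) + u(-88 - 18) = (7655 + 15856) + 66 = 23511 + 66 = 23577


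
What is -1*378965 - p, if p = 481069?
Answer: -860034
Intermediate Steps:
-1*378965 - p = -1*378965 - 1*481069 = -378965 - 481069 = -860034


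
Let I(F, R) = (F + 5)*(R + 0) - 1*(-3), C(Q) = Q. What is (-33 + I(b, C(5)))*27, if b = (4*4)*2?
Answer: 4185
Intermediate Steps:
b = 32 (b = 16*2 = 32)
I(F, R) = 3 + R*(5 + F) (I(F, R) = (5 + F)*R + 3 = R*(5 + F) + 3 = 3 + R*(5 + F))
(-33 + I(b, C(5)))*27 = (-33 + (3 + 5*5 + 32*5))*27 = (-33 + (3 + 25 + 160))*27 = (-33 + 188)*27 = 155*27 = 4185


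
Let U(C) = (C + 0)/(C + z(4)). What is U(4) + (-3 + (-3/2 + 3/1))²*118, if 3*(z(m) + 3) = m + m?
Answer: 5865/22 ≈ 266.59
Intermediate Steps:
z(m) = -3 + 2*m/3 (z(m) = -3 + (m + m)/3 = -3 + (2*m)/3 = -3 + 2*m/3)
U(C) = C/(-⅓ + C) (U(C) = (C + 0)/(C + (-3 + (⅔)*4)) = C/(C + (-3 + 8/3)) = C/(C - ⅓) = C/(-⅓ + C))
U(4) + (-3 + (-3/2 + 3/1))²*118 = 3*4/(-1 + 3*4) + (-3 + (-3/2 + 3/1))²*118 = 3*4/(-1 + 12) + (-3 + (-3*½ + 3*1))²*118 = 3*4/11 + (-3 + (-3/2 + 3))²*118 = 3*4*(1/11) + (-3 + 3/2)²*118 = 12/11 + (-3/2)²*118 = 12/11 + (9/4)*118 = 12/11 + 531/2 = 5865/22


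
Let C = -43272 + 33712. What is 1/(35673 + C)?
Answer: 1/26113 ≈ 3.8295e-5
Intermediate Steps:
C = -9560
1/(35673 + C) = 1/(35673 - 9560) = 1/26113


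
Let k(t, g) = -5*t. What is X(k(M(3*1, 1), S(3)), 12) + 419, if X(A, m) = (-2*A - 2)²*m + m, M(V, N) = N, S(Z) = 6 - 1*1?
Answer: 1199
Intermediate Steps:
S(Z) = 5 (S(Z) = 6 - 1 = 5)
X(A, m) = m + m*(-2 - 2*A)² (X(A, m) = (-2 - 2*A)²*m + m = m*(-2 - 2*A)² + m = m + m*(-2 - 2*A)²)
X(k(M(3*1, 1), S(3)), 12) + 419 = 12*(1 + 4*(1 - 5*1)²) + 419 = 12*(1 + 4*(1 - 5)²) + 419 = 12*(1 + 4*(-4)²) + 419 = 12*(1 + 4*16) + 419 = 12*(1 + 64) + 419 = 12*65 + 419 = 780 + 419 = 1199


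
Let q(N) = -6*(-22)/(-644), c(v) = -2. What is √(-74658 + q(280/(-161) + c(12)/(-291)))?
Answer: I*√1935215331/161 ≈ 273.24*I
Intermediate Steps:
q(N) = -33/161 (q(N) = 132*(-1/644) = -33/161)
√(-74658 + q(280/(-161) + c(12)/(-291))) = √(-74658 - 33/161) = √(-12019971/161) = I*√1935215331/161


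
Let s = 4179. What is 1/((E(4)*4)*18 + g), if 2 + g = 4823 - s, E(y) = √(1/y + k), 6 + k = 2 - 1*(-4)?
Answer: 1/678 ≈ 0.0014749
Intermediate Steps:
k = 0 (k = -6 + (2 - 1*(-4)) = -6 + (2 + 4) = -6 + 6 = 0)
E(y) = √(1/y) (E(y) = √(1/y + 0) = √(1/y))
g = 642 (g = -2 + (4823 - 1*4179) = -2 + (4823 - 4179) = -2 + 644 = 642)
1/((E(4)*4)*18 + g) = 1/((√(1/4)*4)*18 + 642) = 1/((√(¼)*4)*18 + 642) = 1/(((½)*4)*18 + 642) = 1/(2*18 + 642) = 1/(36 + 642) = 1/678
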